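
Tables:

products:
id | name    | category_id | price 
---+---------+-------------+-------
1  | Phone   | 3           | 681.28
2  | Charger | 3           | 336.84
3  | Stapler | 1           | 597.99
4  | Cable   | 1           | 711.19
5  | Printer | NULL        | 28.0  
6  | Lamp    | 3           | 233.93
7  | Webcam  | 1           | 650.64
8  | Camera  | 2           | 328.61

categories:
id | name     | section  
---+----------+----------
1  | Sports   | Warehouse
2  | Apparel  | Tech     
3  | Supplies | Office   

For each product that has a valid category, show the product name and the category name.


INNER JOIN keeps only products rows whose category_id matches an id in categories. Walk through each product:
  - product 1 (Phone): category_id=3 -> matches Supplies
  - product 2 (Charger): category_id=3 -> matches Supplies
  - product 3 (Stapler): category_id=1 -> matches Sports
  - product 4 (Cable): category_id=1 -> matches Sports
  - product 5 (Printer): category_id=NULL, no match -> dropped
  - product 6 (Lamp): category_id=3 -> matches Supplies
  - product 7 (Webcam): category_id=1 -> matches Sports
  - product 8 (Camera): category_id=2 -> matches Apparel
So 1 of 8 rows is dropped.

SQL:
SELECT a.name, b.name AS category
FROM products a
INNER JOIN categories b ON a.category_id = b.id

Result:
name    | category
--------+---------
Phone   | Supplies
Charger | Supplies
Stapler | Sports  
Cable   | Sports  
Lamp    | Supplies
Webcam  | Sports  
Camera  | Apparel 


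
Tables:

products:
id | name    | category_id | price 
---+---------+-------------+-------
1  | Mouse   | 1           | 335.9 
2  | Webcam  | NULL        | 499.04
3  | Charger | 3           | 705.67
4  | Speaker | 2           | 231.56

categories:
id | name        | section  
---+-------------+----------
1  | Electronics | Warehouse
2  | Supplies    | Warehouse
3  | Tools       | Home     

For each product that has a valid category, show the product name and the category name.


INNER JOIN keeps only products rows whose category_id matches an id in categories. Walk through each product:
  - product 1 (Mouse): category_id=1 -> matches Electronics
  - product 2 (Webcam): category_id=NULL, no match -> dropped
  - product 3 (Charger): category_id=3 -> matches Tools
  - product 4 (Speaker): category_id=2 -> matches Supplies
So 1 of 4 rows is dropped.

SQL:
SELECT a.name, b.name AS category
FROM products a
INNER JOIN categories b ON a.category_id = b.id

Result:
name    | category   
--------+------------
Mouse   | Electronics
Charger | Tools      
Speaker | Supplies   


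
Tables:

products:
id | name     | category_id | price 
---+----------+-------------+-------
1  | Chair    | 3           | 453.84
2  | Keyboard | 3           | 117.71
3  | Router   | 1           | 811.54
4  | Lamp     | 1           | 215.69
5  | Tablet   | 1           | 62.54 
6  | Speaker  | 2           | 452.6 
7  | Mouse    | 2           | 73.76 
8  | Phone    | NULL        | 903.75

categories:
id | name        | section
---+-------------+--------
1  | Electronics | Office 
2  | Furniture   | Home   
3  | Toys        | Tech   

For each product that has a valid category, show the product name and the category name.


INNER JOIN keeps only products rows whose category_id matches an id in categories. Walk through each product:
  - product 1 (Chair): category_id=3 -> matches Toys
  - product 2 (Keyboard): category_id=3 -> matches Toys
  - product 3 (Router): category_id=1 -> matches Electronics
  - product 4 (Lamp): category_id=1 -> matches Electronics
  - product 5 (Tablet): category_id=1 -> matches Electronics
  - product 6 (Speaker): category_id=2 -> matches Furniture
  - product 7 (Mouse): category_id=2 -> matches Furniture
  - product 8 (Phone): category_id=NULL, no match -> dropped
So 1 of 8 rows is dropped.

SQL:
SELECT a.name, b.name AS category
FROM products a
INNER JOIN categories b ON a.category_id = b.id

Result:
name     | category   
---------+------------
Chair    | Toys       
Keyboard | Toys       
Router   | Electronics
Lamp     | Electronics
Tablet   | Electronics
Speaker  | Furniture  
Mouse    | Furniture  


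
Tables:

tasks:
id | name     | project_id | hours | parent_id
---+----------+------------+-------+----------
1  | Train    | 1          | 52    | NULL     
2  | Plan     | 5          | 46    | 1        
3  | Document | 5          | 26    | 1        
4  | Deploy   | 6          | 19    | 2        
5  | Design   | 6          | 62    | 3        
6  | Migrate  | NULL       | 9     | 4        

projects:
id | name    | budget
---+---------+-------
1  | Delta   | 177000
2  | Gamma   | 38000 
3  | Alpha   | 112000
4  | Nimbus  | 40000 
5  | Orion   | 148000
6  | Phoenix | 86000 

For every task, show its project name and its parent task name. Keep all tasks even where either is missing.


Two LEFT JOINs from the same base table tasks: one to projects via project_id, one to tasks itself via parent_id. Both are LEFT so every task is preserved.
Match against projects:
  - task 1 (Train): project_id=1 -> matches Delta
  - task 2 (Plan): project_id=5 -> matches Orion
  - task 3 (Document): project_id=5 -> matches Orion
  - task 4 (Deploy): project_id=6 -> matches Phoenix
  - task 5 (Design): project_id=6 -> matches Phoenix
  - task 6 (Migrate): project_id=NULL, no match -> kept with NULL
Match against tasks (self):
  - task 1 (Train): parent_id=NULL -> NULL
  - task 2 (Plan): parent_id=1 -> Train
  - task 3 (Document): parent_id=1 -> Train
  - task 4 (Deploy): parent_id=2 -> Plan
  - task 5 (Design): parent_id=3 -> Document
  - task 6 (Migrate): parent_id=4 -> Deploy

SQL:
SELECT a.name, b.name AS project, c.name AS parent
FROM tasks a
LEFT JOIN projects b ON a.project_id = b.id
LEFT JOIN tasks c ON a.parent_id = c.id

Result:
name     | project | parent  
---------+---------+---------
Train    | Delta   | NULL    
Plan     | Orion   | Train   
Document | Orion   | Train   
Deploy   | Phoenix | Plan    
Design   | Phoenix | Document
Migrate  | NULL    | Deploy  


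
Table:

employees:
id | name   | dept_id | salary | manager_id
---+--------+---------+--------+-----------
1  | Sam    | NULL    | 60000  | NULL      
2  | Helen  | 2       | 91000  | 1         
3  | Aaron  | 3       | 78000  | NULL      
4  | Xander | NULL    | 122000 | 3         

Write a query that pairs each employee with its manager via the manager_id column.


This is a self-join: employees is joined to a second copy of itself, matching each row's manager_id to another row's id. Use LEFT JOIN so rows with manager_id=NULL are kept.
  - employee 1 (Sam): manager_id=NULL -> NULL
  - employee 2 (Helen): manager_id=1 -> Sam
  - employee 3 (Aaron): manager_id=NULL -> NULL
  - employee 4 (Xander): manager_id=3 -> Aaron

SQL:
SELECT a.name AS item, b.name AS manager
FROM employees a
LEFT JOIN employees b ON a.manager_id = b.id

Result:
item   | manager
-------+--------
Sam    | NULL   
Helen  | Sam    
Aaron  | NULL   
Xander | Aaron  


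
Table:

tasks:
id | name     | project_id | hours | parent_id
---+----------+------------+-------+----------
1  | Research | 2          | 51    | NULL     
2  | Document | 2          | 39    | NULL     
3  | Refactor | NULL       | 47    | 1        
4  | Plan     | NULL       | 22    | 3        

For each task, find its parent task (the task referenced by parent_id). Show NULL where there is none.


This is a self-join: tasks is joined to a second copy of itself, matching each row's parent_id to another row's id. Use LEFT JOIN so rows with parent_id=NULL are kept.
  - task 1 (Research): parent_id=NULL -> NULL
  - task 2 (Document): parent_id=NULL -> NULL
  - task 3 (Refactor): parent_id=1 -> Research
  - task 4 (Plan): parent_id=3 -> Refactor

SQL:
SELECT a.name AS item, b.name AS parent
FROM tasks a
LEFT JOIN tasks b ON a.parent_id = b.id

Result:
item     | parent  
---------+---------
Research | NULL    
Document | NULL    
Refactor | Research
Plan     | Refactor


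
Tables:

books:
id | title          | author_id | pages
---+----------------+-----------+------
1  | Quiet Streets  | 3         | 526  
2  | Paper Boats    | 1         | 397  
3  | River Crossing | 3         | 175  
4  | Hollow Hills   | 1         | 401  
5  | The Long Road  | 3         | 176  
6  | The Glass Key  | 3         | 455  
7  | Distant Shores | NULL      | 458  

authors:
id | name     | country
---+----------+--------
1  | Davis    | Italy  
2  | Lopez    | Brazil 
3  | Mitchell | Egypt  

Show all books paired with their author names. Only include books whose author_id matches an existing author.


INNER JOIN keeps only books rows whose author_id matches an id in authors. Walk through each book:
  - book 1 (Quiet Streets): author_id=3 -> matches Mitchell
  - book 2 (Paper Boats): author_id=1 -> matches Davis
  - book 3 (River Crossing): author_id=3 -> matches Mitchell
  - book 4 (Hollow Hills): author_id=1 -> matches Davis
  - book 5 (The Long Road): author_id=3 -> matches Mitchell
  - book 6 (The Glass Key): author_id=3 -> matches Mitchell
  - book 7 (Distant Shores): author_id=NULL, no match -> dropped
So 1 of 7 rows is dropped.

SQL:
SELECT a.title, b.name AS author
FROM books a
INNER JOIN authors b ON a.author_id = b.id

Result:
title          | author  
---------------+---------
Quiet Streets  | Mitchell
Paper Boats    | Davis   
River Crossing | Mitchell
Hollow Hills   | Davis   
The Long Road  | Mitchell
The Glass Key  | Mitchell


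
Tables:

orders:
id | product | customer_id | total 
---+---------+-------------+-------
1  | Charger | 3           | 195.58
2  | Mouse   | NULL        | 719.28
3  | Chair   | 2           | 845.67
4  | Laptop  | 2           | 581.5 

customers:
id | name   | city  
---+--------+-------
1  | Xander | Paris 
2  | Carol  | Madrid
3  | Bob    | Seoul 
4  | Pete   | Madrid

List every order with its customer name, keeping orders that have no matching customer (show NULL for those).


LEFT JOIN keeps every row from orders (the left table); where customer_id has no match in customers, the customer columns become NULL. Walk through each order:
  - order 1 (Charger): customer_id=3 -> matches Bob
  - order 2 (Mouse): customer_id=NULL, no match -> kept with NULL
  - order 3 (Chair): customer_id=2 -> matches Carol
  - order 4 (Laptop): customer_id=2 -> matches Carol
All 4 rows appear; 1 has NULL customer.

SQL:
SELECT a.product, b.name AS customer
FROM orders a
LEFT JOIN customers b ON a.customer_id = b.id

Result:
product | customer
--------+---------
Charger | Bob     
Mouse   | NULL    
Chair   | Carol   
Laptop  | Carol   


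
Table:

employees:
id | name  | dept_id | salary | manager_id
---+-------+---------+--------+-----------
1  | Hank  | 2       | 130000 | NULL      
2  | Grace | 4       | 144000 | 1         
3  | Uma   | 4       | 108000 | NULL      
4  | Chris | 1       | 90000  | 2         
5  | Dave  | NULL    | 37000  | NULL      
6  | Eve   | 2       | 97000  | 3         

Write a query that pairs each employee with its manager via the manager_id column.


This is a self-join: employees is joined to a second copy of itself, matching each row's manager_id to another row's id. Use LEFT JOIN so rows with manager_id=NULL are kept.
  - employee 1 (Hank): manager_id=NULL -> NULL
  - employee 2 (Grace): manager_id=1 -> Hank
  - employee 3 (Uma): manager_id=NULL -> NULL
  - employee 4 (Chris): manager_id=2 -> Grace
  - employee 5 (Dave): manager_id=NULL -> NULL
  - employee 6 (Eve): manager_id=3 -> Uma

SQL:
SELECT a.name AS item, b.name AS manager
FROM employees a
LEFT JOIN employees b ON a.manager_id = b.id

Result:
item  | manager
------+--------
Hank  | NULL   
Grace | Hank   
Uma   | NULL   
Chris | Grace  
Dave  | NULL   
Eve   | Uma    


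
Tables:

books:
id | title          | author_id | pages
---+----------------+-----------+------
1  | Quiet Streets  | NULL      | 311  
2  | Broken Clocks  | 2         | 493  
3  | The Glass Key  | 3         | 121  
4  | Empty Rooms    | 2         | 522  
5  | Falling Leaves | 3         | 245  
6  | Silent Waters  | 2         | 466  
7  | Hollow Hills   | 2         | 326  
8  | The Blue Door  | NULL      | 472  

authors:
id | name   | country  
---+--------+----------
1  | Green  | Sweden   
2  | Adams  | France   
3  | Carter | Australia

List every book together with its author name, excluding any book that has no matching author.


INNER JOIN keeps only books rows whose author_id matches an id in authors. Walk through each book:
  - book 1 (Quiet Streets): author_id=NULL, no match -> dropped
  - book 2 (Broken Clocks): author_id=2 -> matches Adams
  - book 3 (The Glass Key): author_id=3 -> matches Carter
  - book 4 (Empty Rooms): author_id=2 -> matches Adams
  - book 5 (Falling Leaves): author_id=3 -> matches Carter
  - book 6 (Silent Waters): author_id=2 -> matches Adams
  - book 7 (Hollow Hills): author_id=2 -> matches Adams
  - book 8 (The Blue Door): author_id=NULL, no match -> dropped
So 2 of 8 rows are dropped.

SQL:
SELECT a.title, b.name AS author
FROM books a
INNER JOIN authors b ON a.author_id = b.id

Result:
title          | author
---------------+-------
Broken Clocks  | Adams 
The Glass Key  | Carter
Empty Rooms    | Adams 
Falling Leaves | Carter
Silent Waters  | Adams 
Hollow Hills   | Adams 


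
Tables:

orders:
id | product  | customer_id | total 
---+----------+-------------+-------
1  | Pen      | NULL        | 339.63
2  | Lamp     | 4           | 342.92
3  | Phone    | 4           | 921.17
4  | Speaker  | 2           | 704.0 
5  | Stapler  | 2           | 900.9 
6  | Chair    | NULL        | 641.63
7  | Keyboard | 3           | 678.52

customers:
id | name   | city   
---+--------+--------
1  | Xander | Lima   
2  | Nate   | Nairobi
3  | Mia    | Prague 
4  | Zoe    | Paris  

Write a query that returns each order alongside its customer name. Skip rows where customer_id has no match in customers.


INNER JOIN keeps only orders rows whose customer_id matches an id in customers. Walk through each order:
  - order 1 (Pen): customer_id=NULL, no match -> dropped
  - order 2 (Lamp): customer_id=4 -> matches Zoe
  - order 3 (Phone): customer_id=4 -> matches Zoe
  - order 4 (Speaker): customer_id=2 -> matches Nate
  - order 5 (Stapler): customer_id=2 -> matches Nate
  - order 6 (Chair): customer_id=NULL, no match -> dropped
  - order 7 (Keyboard): customer_id=3 -> matches Mia
So 2 of 7 rows are dropped.

SQL:
SELECT a.product, b.name AS customer
FROM orders a
INNER JOIN customers b ON a.customer_id = b.id

Result:
product  | customer
---------+---------
Lamp     | Zoe     
Phone    | Zoe     
Speaker  | Nate    
Stapler  | Nate    
Keyboard | Mia     


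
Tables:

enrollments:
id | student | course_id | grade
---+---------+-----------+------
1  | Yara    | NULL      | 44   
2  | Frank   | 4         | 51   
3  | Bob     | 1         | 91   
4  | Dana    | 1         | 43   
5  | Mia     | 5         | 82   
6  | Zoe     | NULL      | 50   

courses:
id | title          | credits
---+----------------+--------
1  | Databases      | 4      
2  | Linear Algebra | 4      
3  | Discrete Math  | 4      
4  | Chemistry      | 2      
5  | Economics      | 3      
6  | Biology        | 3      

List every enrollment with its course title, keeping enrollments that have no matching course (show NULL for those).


LEFT JOIN keeps every row from enrollments (the left table); where course_id has no match in courses, the course columns become NULL. Walk through each enrollment:
  - enrollment 1 (Yara): course_id=NULL, no match -> kept with NULL
  - enrollment 2 (Frank): course_id=4 -> matches Chemistry
  - enrollment 3 (Bob): course_id=1 -> matches Databases
  - enrollment 4 (Dana): course_id=1 -> matches Databases
  - enrollment 5 (Mia): course_id=5 -> matches Economics
  - enrollment 6 (Zoe): course_id=NULL, no match -> kept with NULL
All 6 rows appear; 2 have NULL course.

SQL:
SELECT a.student, b.title AS course
FROM enrollments a
LEFT JOIN courses b ON a.course_id = b.id

Result:
student | course   
--------+----------
Yara    | NULL     
Frank   | Chemistry
Bob     | Databases
Dana    | Databases
Mia     | Economics
Zoe     | NULL     


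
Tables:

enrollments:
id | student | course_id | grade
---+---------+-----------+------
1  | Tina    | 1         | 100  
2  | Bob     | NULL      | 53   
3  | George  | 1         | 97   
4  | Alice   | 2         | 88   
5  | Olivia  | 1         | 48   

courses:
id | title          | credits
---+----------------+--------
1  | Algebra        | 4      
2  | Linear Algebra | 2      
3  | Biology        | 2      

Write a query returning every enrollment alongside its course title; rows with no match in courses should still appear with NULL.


LEFT JOIN keeps every row from enrollments (the left table); where course_id has no match in courses, the course columns become NULL. Walk through each enrollment:
  - enrollment 1 (Tina): course_id=1 -> matches Algebra
  - enrollment 2 (Bob): course_id=NULL, no match -> kept with NULL
  - enrollment 3 (George): course_id=1 -> matches Algebra
  - enrollment 4 (Alice): course_id=2 -> matches Linear Algebra
  - enrollment 5 (Olivia): course_id=1 -> matches Algebra
All 5 rows appear; 1 has NULL course.

SQL:
SELECT a.student, b.title AS course
FROM enrollments a
LEFT JOIN courses b ON a.course_id = b.id

Result:
student | course        
--------+---------------
Tina    | Algebra       
Bob     | NULL          
George  | Algebra       
Alice   | Linear Algebra
Olivia  | Algebra       


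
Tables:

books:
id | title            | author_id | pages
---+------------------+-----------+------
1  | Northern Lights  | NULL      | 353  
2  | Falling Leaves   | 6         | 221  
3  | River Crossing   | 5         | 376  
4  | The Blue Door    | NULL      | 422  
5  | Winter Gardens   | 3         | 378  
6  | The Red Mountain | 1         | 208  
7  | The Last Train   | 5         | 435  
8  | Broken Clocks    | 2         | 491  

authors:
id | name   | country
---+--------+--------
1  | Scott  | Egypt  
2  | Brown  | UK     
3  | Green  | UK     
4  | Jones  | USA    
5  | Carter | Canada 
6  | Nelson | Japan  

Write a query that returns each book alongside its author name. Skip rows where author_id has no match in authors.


INNER JOIN keeps only books rows whose author_id matches an id in authors. Walk through each book:
  - book 1 (Northern Lights): author_id=NULL, no match -> dropped
  - book 2 (Falling Leaves): author_id=6 -> matches Nelson
  - book 3 (River Crossing): author_id=5 -> matches Carter
  - book 4 (The Blue Door): author_id=NULL, no match -> dropped
  - book 5 (Winter Gardens): author_id=3 -> matches Green
  - book 6 (The Red Mountain): author_id=1 -> matches Scott
  - book 7 (The Last Train): author_id=5 -> matches Carter
  - book 8 (Broken Clocks): author_id=2 -> matches Brown
So 2 of 8 rows are dropped.

SQL:
SELECT a.title, b.name AS author
FROM books a
INNER JOIN authors b ON a.author_id = b.id

Result:
title            | author
-----------------+-------
Falling Leaves   | Nelson
River Crossing   | Carter
Winter Gardens   | Green 
The Red Mountain | Scott 
The Last Train   | Carter
Broken Clocks    | Brown 


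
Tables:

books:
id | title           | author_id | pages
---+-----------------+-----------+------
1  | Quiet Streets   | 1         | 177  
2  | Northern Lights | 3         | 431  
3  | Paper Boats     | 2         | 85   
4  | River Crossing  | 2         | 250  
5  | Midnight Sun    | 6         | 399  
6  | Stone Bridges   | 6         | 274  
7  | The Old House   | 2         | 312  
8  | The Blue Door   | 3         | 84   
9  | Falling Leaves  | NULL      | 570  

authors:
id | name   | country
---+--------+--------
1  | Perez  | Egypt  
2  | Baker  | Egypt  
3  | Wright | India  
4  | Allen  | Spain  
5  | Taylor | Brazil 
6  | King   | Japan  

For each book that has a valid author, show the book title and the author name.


INNER JOIN keeps only books rows whose author_id matches an id in authors. Walk through each book:
  - book 1 (Quiet Streets): author_id=1 -> matches Perez
  - book 2 (Northern Lights): author_id=3 -> matches Wright
  - book 3 (Paper Boats): author_id=2 -> matches Baker
  - book 4 (River Crossing): author_id=2 -> matches Baker
  - book 5 (Midnight Sun): author_id=6 -> matches King
  - book 6 (Stone Bridges): author_id=6 -> matches King
  - book 7 (The Old House): author_id=2 -> matches Baker
  - book 8 (The Blue Door): author_id=3 -> matches Wright
  - book 9 (Falling Leaves): author_id=NULL, no match -> dropped
So 1 of 9 rows is dropped.

SQL:
SELECT a.title, b.name AS author
FROM books a
INNER JOIN authors b ON a.author_id = b.id

Result:
title           | author
----------------+-------
Quiet Streets   | Perez 
Northern Lights | Wright
Paper Boats     | Baker 
River Crossing  | Baker 
Midnight Sun    | King  
Stone Bridges   | King  
The Old House   | Baker 
The Blue Door   | Wright


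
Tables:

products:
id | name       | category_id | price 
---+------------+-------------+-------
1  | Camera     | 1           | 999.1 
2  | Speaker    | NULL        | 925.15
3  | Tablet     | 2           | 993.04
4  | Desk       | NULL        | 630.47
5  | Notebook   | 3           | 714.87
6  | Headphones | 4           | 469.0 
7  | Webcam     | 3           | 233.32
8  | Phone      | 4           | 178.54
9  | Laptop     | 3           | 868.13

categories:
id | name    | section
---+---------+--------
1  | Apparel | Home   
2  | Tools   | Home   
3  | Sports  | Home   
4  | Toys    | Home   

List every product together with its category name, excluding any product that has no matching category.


INNER JOIN keeps only products rows whose category_id matches an id in categories. Walk through each product:
  - product 1 (Camera): category_id=1 -> matches Apparel
  - product 2 (Speaker): category_id=NULL, no match -> dropped
  - product 3 (Tablet): category_id=2 -> matches Tools
  - product 4 (Desk): category_id=NULL, no match -> dropped
  - product 5 (Notebook): category_id=3 -> matches Sports
  - product 6 (Headphones): category_id=4 -> matches Toys
  - product 7 (Webcam): category_id=3 -> matches Sports
  - product 8 (Phone): category_id=4 -> matches Toys
  - product 9 (Laptop): category_id=3 -> matches Sports
So 2 of 9 rows are dropped.

SQL:
SELECT a.name, b.name AS category
FROM products a
INNER JOIN categories b ON a.category_id = b.id

Result:
name       | category
-----------+---------
Camera     | Apparel 
Tablet     | Tools   
Notebook   | Sports  
Headphones | Toys    
Webcam     | Sports  
Phone      | Toys    
Laptop     | Sports  


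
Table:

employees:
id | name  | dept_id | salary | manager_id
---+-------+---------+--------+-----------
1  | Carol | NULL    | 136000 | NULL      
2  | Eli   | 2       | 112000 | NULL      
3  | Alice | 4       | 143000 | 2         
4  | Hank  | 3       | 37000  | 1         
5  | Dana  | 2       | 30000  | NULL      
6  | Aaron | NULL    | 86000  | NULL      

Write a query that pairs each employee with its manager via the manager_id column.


This is a self-join: employees is joined to a second copy of itself, matching each row's manager_id to another row's id. Use LEFT JOIN so rows with manager_id=NULL are kept.
  - employee 1 (Carol): manager_id=NULL -> NULL
  - employee 2 (Eli): manager_id=NULL -> NULL
  - employee 3 (Alice): manager_id=2 -> Eli
  - employee 4 (Hank): manager_id=1 -> Carol
  - employee 5 (Dana): manager_id=NULL -> NULL
  - employee 6 (Aaron): manager_id=NULL -> NULL

SQL:
SELECT a.name AS item, b.name AS manager
FROM employees a
LEFT JOIN employees b ON a.manager_id = b.id

Result:
item  | manager
------+--------
Carol | NULL   
Eli   | NULL   
Alice | Eli    
Hank  | Carol  
Dana  | NULL   
Aaron | NULL   


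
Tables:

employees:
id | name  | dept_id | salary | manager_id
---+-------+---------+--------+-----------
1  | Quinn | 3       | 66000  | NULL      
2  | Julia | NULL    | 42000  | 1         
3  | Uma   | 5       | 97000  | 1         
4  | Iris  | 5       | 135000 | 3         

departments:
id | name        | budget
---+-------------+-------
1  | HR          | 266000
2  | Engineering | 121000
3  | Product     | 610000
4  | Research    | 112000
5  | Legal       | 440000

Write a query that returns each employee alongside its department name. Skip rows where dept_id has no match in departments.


INNER JOIN keeps only employees rows whose dept_id matches an id in departments. Walk through each employee:
  - employee 1 (Quinn): dept_id=3 -> matches Product
  - employee 2 (Julia): dept_id=NULL, no match -> dropped
  - employee 3 (Uma): dept_id=5 -> matches Legal
  - employee 4 (Iris): dept_id=5 -> matches Legal
So 1 of 4 rows is dropped.

SQL:
SELECT a.name, b.name AS department
FROM employees a
INNER JOIN departments b ON a.dept_id = b.id

Result:
name  | department
------+-----------
Quinn | Product   
Uma   | Legal     
Iris  | Legal     


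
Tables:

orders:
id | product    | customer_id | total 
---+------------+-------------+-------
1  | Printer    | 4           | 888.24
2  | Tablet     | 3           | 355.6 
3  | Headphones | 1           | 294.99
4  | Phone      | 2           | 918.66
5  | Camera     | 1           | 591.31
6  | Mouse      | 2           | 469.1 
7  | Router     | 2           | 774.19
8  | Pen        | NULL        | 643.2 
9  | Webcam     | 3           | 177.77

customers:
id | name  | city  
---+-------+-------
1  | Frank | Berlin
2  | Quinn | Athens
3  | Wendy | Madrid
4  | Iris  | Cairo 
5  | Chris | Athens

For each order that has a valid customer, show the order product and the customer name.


INNER JOIN keeps only orders rows whose customer_id matches an id in customers. Walk through each order:
  - order 1 (Printer): customer_id=4 -> matches Iris
  - order 2 (Tablet): customer_id=3 -> matches Wendy
  - order 3 (Headphones): customer_id=1 -> matches Frank
  - order 4 (Phone): customer_id=2 -> matches Quinn
  - order 5 (Camera): customer_id=1 -> matches Frank
  - order 6 (Mouse): customer_id=2 -> matches Quinn
  - order 7 (Router): customer_id=2 -> matches Quinn
  - order 8 (Pen): customer_id=NULL, no match -> dropped
  - order 9 (Webcam): customer_id=3 -> matches Wendy
So 1 of 9 rows is dropped.

SQL:
SELECT a.product, b.name AS customer
FROM orders a
INNER JOIN customers b ON a.customer_id = b.id

Result:
product    | customer
-----------+---------
Printer    | Iris    
Tablet     | Wendy   
Headphones | Frank   
Phone      | Quinn   
Camera     | Frank   
Mouse      | Quinn   
Router     | Quinn   
Webcam     | Wendy   


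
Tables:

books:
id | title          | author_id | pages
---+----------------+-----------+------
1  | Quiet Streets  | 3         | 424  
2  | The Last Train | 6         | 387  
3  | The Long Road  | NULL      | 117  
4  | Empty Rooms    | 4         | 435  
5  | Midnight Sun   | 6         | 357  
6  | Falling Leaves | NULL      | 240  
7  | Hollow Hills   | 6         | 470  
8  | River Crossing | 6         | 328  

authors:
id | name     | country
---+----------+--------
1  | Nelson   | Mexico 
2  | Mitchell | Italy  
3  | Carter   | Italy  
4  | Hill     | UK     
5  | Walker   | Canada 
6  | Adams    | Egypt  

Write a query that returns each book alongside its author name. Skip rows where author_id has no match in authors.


INNER JOIN keeps only books rows whose author_id matches an id in authors. Walk through each book:
  - book 1 (Quiet Streets): author_id=3 -> matches Carter
  - book 2 (The Last Train): author_id=6 -> matches Adams
  - book 3 (The Long Road): author_id=NULL, no match -> dropped
  - book 4 (Empty Rooms): author_id=4 -> matches Hill
  - book 5 (Midnight Sun): author_id=6 -> matches Adams
  - book 6 (Falling Leaves): author_id=NULL, no match -> dropped
  - book 7 (Hollow Hills): author_id=6 -> matches Adams
  - book 8 (River Crossing): author_id=6 -> matches Adams
So 2 of 8 rows are dropped.

SQL:
SELECT a.title, b.name AS author
FROM books a
INNER JOIN authors b ON a.author_id = b.id

Result:
title          | author
---------------+-------
Quiet Streets  | Carter
The Last Train | Adams 
Empty Rooms    | Hill  
Midnight Sun   | Adams 
Hollow Hills   | Adams 
River Crossing | Adams 


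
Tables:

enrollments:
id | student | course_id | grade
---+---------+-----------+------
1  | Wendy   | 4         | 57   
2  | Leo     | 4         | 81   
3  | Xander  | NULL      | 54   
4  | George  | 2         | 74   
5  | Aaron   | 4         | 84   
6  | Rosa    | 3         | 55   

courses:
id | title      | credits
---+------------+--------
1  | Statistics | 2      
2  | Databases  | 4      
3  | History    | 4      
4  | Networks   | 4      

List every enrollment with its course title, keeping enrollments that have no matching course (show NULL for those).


LEFT JOIN keeps every row from enrollments (the left table); where course_id has no match in courses, the course columns become NULL. Walk through each enrollment:
  - enrollment 1 (Wendy): course_id=4 -> matches Networks
  - enrollment 2 (Leo): course_id=4 -> matches Networks
  - enrollment 3 (Xander): course_id=NULL, no match -> kept with NULL
  - enrollment 4 (George): course_id=2 -> matches Databases
  - enrollment 5 (Aaron): course_id=4 -> matches Networks
  - enrollment 6 (Rosa): course_id=3 -> matches History
All 6 rows appear; 1 has NULL course.

SQL:
SELECT a.student, b.title AS course
FROM enrollments a
LEFT JOIN courses b ON a.course_id = b.id

Result:
student | course   
--------+----------
Wendy   | Networks 
Leo     | Networks 
Xander  | NULL     
George  | Databases
Aaron   | Networks 
Rosa    | History  


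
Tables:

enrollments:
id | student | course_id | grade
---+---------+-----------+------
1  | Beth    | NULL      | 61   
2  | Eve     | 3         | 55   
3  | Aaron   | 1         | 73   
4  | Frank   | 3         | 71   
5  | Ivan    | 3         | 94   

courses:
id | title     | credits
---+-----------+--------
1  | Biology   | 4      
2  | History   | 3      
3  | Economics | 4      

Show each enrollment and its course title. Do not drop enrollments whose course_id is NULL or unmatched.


LEFT JOIN keeps every row from enrollments (the left table); where course_id has no match in courses, the course columns become NULL. Walk through each enrollment:
  - enrollment 1 (Beth): course_id=NULL, no match -> kept with NULL
  - enrollment 2 (Eve): course_id=3 -> matches Economics
  - enrollment 3 (Aaron): course_id=1 -> matches Biology
  - enrollment 4 (Frank): course_id=3 -> matches Economics
  - enrollment 5 (Ivan): course_id=3 -> matches Economics
All 5 rows appear; 1 has NULL course.

SQL:
SELECT a.student, b.title AS course
FROM enrollments a
LEFT JOIN courses b ON a.course_id = b.id

Result:
student | course   
--------+----------
Beth    | NULL     
Eve     | Economics
Aaron   | Biology  
Frank   | Economics
Ivan    | Economics


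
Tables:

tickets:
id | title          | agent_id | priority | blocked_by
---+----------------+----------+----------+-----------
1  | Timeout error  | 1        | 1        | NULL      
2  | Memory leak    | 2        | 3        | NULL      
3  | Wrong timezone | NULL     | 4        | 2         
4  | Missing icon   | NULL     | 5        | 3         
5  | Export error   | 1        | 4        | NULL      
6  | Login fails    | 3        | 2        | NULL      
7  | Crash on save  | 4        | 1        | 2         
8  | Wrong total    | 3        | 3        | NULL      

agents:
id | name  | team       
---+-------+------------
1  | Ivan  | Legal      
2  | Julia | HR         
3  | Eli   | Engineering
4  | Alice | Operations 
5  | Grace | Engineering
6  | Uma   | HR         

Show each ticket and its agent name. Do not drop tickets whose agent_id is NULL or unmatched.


LEFT JOIN keeps every row from tickets (the left table); where agent_id has no match in agents, the agent columns become NULL. Walk through each ticket:
  - ticket 1 (Timeout error): agent_id=1 -> matches Ivan
  - ticket 2 (Memory leak): agent_id=2 -> matches Julia
  - ticket 3 (Wrong timezone): agent_id=NULL, no match -> kept with NULL
  - ticket 4 (Missing icon): agent_id=NULL, no match -> kept with NULL
  - ticket 5 (Export error): agent_id=1 -> matches Ivan
  - ticket 6 (Login fails): agent_id=3 -> matches Eli
  - ticket 7 (Crash on save): agent_id=4 -> matches Alice
  - ticket 8 (Wrong total): agent_id=3 -> matches Eli
All 8 rows appear; 2 have NULL agent.

SQL:
SELECT a.title, b.name AS agent
FROM tickets a
LEFT JOIN agents b ON a.agent_id = b.id

Result:
title          | agent
---------------+------
Timeout error  | Ivan 
Memory leak    | Julia
Wrong timezone | NULL 
Missing icon   | NULL 
Export error   | Ivan 
Login fails    | Eli  
Crash on save  | Alice
Wrong total    | Eli  


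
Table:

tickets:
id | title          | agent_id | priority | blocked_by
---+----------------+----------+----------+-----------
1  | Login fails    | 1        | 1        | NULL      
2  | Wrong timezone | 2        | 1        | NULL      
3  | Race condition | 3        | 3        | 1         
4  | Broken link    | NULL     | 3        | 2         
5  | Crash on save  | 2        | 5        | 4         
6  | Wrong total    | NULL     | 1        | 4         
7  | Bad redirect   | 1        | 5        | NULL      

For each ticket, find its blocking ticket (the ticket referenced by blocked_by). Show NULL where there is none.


This is a self-join: tickets is joined to a second copy of itself, matching each row's blocked_by to another row's id. Use LEFT JOIN so rows with blocked_by=NULL are kept.
  - ticket 1 (Login fails): blocked_by=NULL -> NULL
  - ticket 2 (Wrong timezone): blocked_by=NULL -> NULL
  - ticket 3 (Race condition): blocked_by=1 -> Login fails
  - ticket 4 (Broken link): blocked_by=2 -> Wrong timezone
  - ticket 5 (Crash on save): blocked_by=4 -> Broken link
  - ticket 6 (Wrong total): blocked_by=4 -> Broken link
  - ticket 7 (Bad redirect): blocked_by=NULL -> NULL

SQL:
SELECT a.title AS item, b.title AS blocked_by
FROM tickets a
LEFT JOIN tickets b ON a.blocked_by = b.id

Result:
item           | blocked_by    
---------------+---------------
Login fails    | NULL          
Wrong timezone | NULL          
Race condition | Login fails   
Broken link    | Wrong timezone
Crash on save  | Broken link   
Wrong total    | Broken link   
Bad redirect   | NULL          


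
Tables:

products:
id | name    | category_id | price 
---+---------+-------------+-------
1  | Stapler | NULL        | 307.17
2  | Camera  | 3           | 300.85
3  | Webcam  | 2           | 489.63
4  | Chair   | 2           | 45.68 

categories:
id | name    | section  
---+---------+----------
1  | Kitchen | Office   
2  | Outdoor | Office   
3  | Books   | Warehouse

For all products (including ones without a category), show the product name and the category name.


LEFT JOIN keeps every row from products (the left table); where category_id has no match in categories, the category columns become NULL. Walk through each product:
  - product 1 (Stapler): category_id=NULL, no match -> kept with NULL
  - product 2 (Camera): category_id=3 -> matches Books
  - product 3 (Webcam): category_id=2 -> matches Outdoor
  - product 4 (Chair): category_id=2 -> matches Outdoor
All 4 rows appear; 1 has NULL category.

SQL:
SELECT a.name, b.name AS category
FROM products a
LEFT JOIN categories b ON a.category_id = b.id

Result:
name    | category
--------+---------
Stapler | NULL    
Camera  | Books   
Webcam  | Outdoor 
Chair   | Outdoor 


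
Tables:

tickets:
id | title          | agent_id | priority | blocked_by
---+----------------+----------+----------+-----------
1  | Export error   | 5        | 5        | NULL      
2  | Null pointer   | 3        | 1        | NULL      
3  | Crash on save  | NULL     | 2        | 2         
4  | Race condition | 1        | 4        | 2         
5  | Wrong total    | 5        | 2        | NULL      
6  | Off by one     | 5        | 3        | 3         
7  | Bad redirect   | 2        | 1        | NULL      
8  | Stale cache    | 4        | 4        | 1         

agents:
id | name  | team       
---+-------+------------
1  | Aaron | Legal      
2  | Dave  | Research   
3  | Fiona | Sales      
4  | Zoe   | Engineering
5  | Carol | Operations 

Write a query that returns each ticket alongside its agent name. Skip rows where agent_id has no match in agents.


INNER JOIN keeps only tickets rows whose agent_id matches an id in agents. Walk through each ticket:
  - ticket 1 (Export error): agent_id=5 -> matches Carol
  - ticket 2 (Null pointer): agent_id=3 -> matches Fiona
  - ticket 3 (Crash on save): agent_id=NULL, no match -> dropped
  - ticket 4 (Race condition): agent_id=1 -> matches Aaron
  - ticket 5 (Wrong total): agent_id=5 -> matches Carol
  - ticket 6 (Off by one): agent_id=5 -> matches Carol
  - ticket 7 (Bad redirect): agent_id=2 -> matches Dave
  - ticket 8 (Stale cache): agent_id=4 -> matches Zoe
So 1 of 8 rows is dropped.

SQL:
SELECT a.title, b.name AS agent
FROM tickets a
INNER JOIN agents b ON a.agent_id = b.id

Result:
title          | agent
---------------+------
Export error   | Carol
Null pointer   | Fiona
Race condition | Aaron
Wrong total    | Carol
Off by one     | Carol
Bad redirect   | Dave 
Stale cache    | Zoe  


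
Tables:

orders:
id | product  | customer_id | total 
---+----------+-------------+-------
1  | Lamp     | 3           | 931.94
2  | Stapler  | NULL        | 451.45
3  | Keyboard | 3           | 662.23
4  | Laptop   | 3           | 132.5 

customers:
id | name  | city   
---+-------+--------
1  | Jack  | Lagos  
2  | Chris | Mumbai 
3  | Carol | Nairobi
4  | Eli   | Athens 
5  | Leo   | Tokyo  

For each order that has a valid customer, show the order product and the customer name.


INNER JOIN keeps only orders rows whose customer_id matches an id in customers. Walk through each order:
  - order 1 (Lamp): customer_id=3 -> matches Carol
  - order 2 (Stapler): customer_id=NULL, no match -> dropped
  - order 3 (Keyboard): customer_id=3 -> matches Carol
  - order 4 (Laptop): customer_id=3 -> matches Carol
So 1 of 4 rows is dropped.

SQL:
SELECT a.product, b.name AS customer
FROM orders a
INNER JOIN customers b ON a.customer_id = b.id

Result:
product  | customer
---------+---------
Lamp     | Carol   
Keyboard | Carol   
Laptop   | Carol   


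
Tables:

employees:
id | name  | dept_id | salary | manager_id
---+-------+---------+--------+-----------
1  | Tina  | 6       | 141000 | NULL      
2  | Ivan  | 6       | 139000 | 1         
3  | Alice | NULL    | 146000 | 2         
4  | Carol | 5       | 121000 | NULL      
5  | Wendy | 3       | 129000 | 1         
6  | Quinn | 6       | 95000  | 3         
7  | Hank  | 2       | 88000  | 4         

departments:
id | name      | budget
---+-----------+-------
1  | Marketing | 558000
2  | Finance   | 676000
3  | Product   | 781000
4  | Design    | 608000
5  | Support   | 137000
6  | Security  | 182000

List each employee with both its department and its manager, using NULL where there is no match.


Two LEFT JOINs from the same base table employees: one to departments via dept_id, one to employees itself via manager_id. Both are LEFT so every employee is preserved.
Match against departments:
  - employee 1 (Tina): dept_id=6 -> matches Security
  - employee 2 (Ivan): dept_id=6 -> matches Security
  - employee 3 (Alice): dept_id=NULL, no match -> kept with NULL
  - employee 4 (Carol): dept_id=5 -> matches Support
  - employee 5 (Wendy): dept_id=3 -> matches Product
  - employee 6 (Quinn): dept_id=6 -> matches Security
  - employee 7 (Hank): dept_id=2 -> matches Finance
Match against employees (self):
  - employee 1 (Tina): manager_id=NULL -> NULL
  - employee 2 (Ivan): manager_id=1 -> Tina
  - employee 3 (Alice): manager_id=2 -> Ivan
  - employee 4 (Carol): manager_id=NULL -> NULL
  - employee 5 (Wendy): manager_id=1 -> Tina
  - employee 6 (Quinn): manager_id=3 -> Alice
  - employee 7 (Hank): manager_id=4 -> Carol

SQL:
SELECT a.name, b.name AS department, c.name AS manager
FROM employees a
LEFT JOIN departments b ON a.dept_id = b.id
LEFT JOIN employees c ON a.manager_id = c.id

Result:
name  | department | manager
------+------------+--------
Tina  | Security   | NULL   
Ivan  | Security   | Tina   
Alice | NULL       | Ivan   
Carol | Support    | NULL   
Wendy | Product    | Tina   
Quinn | Security   | Alice  
Hank  | Finance    | Carol  


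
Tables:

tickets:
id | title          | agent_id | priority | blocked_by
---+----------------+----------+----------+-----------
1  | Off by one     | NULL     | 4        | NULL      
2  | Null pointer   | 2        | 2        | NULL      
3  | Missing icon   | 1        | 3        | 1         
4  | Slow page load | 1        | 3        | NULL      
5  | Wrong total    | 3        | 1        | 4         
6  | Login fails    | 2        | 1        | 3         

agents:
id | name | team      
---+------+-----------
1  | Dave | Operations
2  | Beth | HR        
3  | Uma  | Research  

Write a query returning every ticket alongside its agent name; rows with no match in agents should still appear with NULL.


LEFT JOIN keeps every row from tickets (the left table); where agent_id has no match in agents, the agent columns become NULL. Walk through each ticket:
  - ticket 1 (Off by one): agent_id=NULL, no match -> kept with NULL
  - ticket 2 (Null pointer): agent_id=2 -> matches Beth
  - ticket 3 (Missing icon): agent_id=1 -> matches Dave
  - ticket 4 (Slow page load): agent_id=1 -> matches Dave
  - ticket 5 (Wrong total): agent_id=3 -> matches Uma
  - ticket 6 (Login fails): agent_id=2 -> matches Beth
All 6 rows appear; 1 has NULL agent.

SQL:
SELECT a.title, b.name AS agent
FROM tickets a
LEFT JOIN agents b ON a.agent_id = b.id

Result:
title          | agent
---------------+------
Off by one     | NULL 
Null pointer   | Beth 
Missing icon   | Dave 
Slow page load | Dave 
Wrong total    | Uma  
Login fails    | Beth 
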